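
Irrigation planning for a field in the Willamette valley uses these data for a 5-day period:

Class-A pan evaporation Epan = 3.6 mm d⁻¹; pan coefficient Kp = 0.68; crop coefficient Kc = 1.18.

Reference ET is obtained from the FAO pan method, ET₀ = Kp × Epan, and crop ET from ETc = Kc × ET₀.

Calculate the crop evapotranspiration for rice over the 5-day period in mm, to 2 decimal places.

ET₀ = 0.68 × 3.6 = 2.4480 mm/d
ETc = Kc × ET₀ = 1.18 × 2.4480 = 2.8886 mm/d
Over 5 days: 2.8886 × 5 = 14.443 mm

14.44 mm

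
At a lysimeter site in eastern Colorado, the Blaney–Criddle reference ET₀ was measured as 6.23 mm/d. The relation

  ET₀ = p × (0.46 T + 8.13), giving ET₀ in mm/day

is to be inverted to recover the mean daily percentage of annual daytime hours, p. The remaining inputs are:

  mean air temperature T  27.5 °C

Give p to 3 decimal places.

p = ET₀ / (0.46 T + 8.13) = 6.23 / (0.46 × 27.5 + 8.13) = 6.23 / 20.780 = 0.2998

0.300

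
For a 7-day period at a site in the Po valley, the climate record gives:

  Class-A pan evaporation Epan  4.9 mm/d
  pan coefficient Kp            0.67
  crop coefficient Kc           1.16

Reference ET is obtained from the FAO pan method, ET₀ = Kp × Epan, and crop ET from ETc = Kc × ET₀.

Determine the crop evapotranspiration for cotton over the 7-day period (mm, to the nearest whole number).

ET₀ = 0.67 × 4.9 = 3.2830 mm/d
ETc = Kc × ET₀ = 1.16 × 3.2830 = 3.8083 mm/d
Over 7 days: 3.8083 × 7 = 26.658 mm

27 mm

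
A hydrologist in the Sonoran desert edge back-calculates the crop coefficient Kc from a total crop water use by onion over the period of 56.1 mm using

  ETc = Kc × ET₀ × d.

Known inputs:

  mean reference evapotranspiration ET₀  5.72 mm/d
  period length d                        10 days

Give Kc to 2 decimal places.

0.98

ETc = Kc × ET₀ × d  ⇒  Kc = ETc / (ET₀ × d)
Kc = 56.1 / (5.72 × 10) = 56.1 / 57.20 = 0.9808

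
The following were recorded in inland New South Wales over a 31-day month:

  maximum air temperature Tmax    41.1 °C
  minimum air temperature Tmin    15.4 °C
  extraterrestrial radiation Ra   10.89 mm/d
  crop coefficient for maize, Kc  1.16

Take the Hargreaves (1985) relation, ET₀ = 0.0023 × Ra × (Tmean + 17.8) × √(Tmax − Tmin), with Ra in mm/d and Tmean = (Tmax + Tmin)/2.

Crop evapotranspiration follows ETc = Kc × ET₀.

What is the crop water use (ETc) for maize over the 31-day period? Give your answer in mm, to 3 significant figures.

Tmean = (41.1 + 15.4)/2 = 28.25 °C
ET₀ = 0.0023 × 10.89 × (28.25 + 17.8) × √25.7 = 0.0023 × 10.89 × 46.05 × 5.0695 = 5.8472 mm/d
ETc = Kc × ET₀ = 1.16 × 5.8472 = 6.7828 mm/d
Over 31 days: 6.7828 × 31 = 210.267 mm

210 mm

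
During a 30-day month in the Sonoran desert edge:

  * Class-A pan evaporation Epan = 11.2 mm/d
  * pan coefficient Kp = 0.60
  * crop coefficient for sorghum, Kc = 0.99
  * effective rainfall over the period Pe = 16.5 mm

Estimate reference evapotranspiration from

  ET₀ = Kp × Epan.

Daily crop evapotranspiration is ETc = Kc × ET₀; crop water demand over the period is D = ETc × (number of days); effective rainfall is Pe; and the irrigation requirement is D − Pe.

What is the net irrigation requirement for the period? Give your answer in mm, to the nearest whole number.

ET₀ = 0.60 × 11.2 = 6.7200 mm/d
ETc = Kc × ET₀ = 0.99 × 6.7200 = 6.6528 mm/d
Crop demand D = ETc × 30 d = 6.6528 × 30 = 199.584 mm
D − Pe = 199.584 − 16.5 = 183.084 mm

183 mm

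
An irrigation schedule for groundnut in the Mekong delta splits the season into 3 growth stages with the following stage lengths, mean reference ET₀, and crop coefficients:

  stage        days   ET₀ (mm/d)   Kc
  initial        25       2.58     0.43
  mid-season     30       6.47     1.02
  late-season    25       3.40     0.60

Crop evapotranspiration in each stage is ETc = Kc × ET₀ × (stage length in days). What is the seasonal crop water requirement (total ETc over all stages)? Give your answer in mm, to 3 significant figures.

initial: 0.43 × 2.58 × 25 = 27.74 mm
mid-season: 1.02 × 6.47 × 30 = 197.98 mm
late-season: 0.60 × 3.40 × 25 = 51.00 mm
Seasonal total = 276.72 mm

277 mm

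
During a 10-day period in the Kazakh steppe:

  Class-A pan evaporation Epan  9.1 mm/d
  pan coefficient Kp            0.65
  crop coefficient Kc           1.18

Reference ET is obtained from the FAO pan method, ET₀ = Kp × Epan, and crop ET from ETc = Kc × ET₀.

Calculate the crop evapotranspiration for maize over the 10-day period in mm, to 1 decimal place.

ET₀ = 0.65 × 9.1 = 5.9150 mm/d
ETc = Kc × ET₀ = 1.18 × 5.9150 = 6.9797 mm/d
Over 10 days: 6.9797 × 10 = 69.797 mm

69.8 mm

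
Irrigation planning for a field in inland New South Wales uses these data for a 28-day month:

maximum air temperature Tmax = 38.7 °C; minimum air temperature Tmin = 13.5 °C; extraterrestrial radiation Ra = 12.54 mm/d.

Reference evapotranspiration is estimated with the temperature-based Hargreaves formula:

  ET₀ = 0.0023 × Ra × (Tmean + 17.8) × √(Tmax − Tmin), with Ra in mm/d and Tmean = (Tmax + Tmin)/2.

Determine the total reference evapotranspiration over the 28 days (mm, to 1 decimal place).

Tmean = (38.7 + 13.5)/2 = 26.10 °C
ET₀ = 0.0023 × 12.54 × (26.10 + 17.8) × √25.2 = 0.0023 × 12.54 × 43.90 × 5.0200 = 6.3561 mm/d
Over 28 days: 6.3561 × 28 = 177.971 mm

178.0 mm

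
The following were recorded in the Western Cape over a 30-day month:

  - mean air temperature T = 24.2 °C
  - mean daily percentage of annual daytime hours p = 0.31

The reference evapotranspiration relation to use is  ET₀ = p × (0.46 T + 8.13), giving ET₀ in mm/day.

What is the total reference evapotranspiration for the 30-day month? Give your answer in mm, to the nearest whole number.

179 mm

ET₀ = 0.31 × (0.46 × 24.2 + 8.13) = 0.31 × 19.262 = 5.9712 mm/d
Monthly total = 5.9712 × 30 = 179.136 mm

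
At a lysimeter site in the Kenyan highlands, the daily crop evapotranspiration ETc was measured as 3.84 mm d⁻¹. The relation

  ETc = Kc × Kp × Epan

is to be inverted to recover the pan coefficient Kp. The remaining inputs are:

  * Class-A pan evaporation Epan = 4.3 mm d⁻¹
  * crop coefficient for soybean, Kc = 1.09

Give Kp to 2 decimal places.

ETc = Kc × Kp × Epan  ⇒  Kp = ETc / (Kc × Epan)
Kp = 3.84 / (1.09 × 4.3) = 3.84 / 4.687 = 0.8193

0.82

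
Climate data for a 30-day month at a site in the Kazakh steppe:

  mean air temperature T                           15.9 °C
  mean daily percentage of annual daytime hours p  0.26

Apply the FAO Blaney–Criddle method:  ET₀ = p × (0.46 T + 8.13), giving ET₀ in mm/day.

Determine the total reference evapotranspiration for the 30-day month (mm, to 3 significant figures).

ET₀ = 0.26 × (0.46 × 15.9 + 8.13) = 0.26 × 15.444 = 4.0154 mm/d
Monthly total = 4.0154 × 30 = 120.462 mm

120 mm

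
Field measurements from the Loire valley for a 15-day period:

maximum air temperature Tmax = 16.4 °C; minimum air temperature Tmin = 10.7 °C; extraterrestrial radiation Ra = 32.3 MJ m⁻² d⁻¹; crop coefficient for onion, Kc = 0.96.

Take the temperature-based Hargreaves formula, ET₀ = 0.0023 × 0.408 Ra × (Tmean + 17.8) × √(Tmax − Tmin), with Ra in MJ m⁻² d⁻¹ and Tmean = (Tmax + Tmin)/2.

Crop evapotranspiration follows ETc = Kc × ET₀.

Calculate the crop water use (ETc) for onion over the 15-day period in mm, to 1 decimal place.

32.7 mm

Tmean = (16.4 + 10.7)/2 = 13.55 °C
0.408 Ra = 0.408 × 32.3 = 13.1784 mm/d equivalent
ET₀ = 0.0023 × 13.1784 × (13.55 + 17.8) × √5.7 = 0.0023 × 13.1784 × 31.35 × 2.3875 = 2.2687 mm/d
ETc = Kc × ET₀ = 0.96 × 2.2687 = 2.1780 mm/d
Over 15 days: 2.1780 × 15 = 32.670 mm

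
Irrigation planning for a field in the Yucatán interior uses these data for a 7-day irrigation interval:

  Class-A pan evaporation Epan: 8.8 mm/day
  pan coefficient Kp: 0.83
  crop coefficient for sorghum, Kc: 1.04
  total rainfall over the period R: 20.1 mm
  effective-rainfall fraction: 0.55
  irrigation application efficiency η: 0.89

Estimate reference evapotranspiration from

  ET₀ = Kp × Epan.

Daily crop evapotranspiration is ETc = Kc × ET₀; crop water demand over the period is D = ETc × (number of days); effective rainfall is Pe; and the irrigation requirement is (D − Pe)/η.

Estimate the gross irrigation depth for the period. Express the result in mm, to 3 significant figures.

ET₀ = 0.83 × 8.8 = 7.3040 mm/d
ETc = Kc × ET₀ = 1.04 × 7.3040 = 7.5962 mm/d
Crop demand D = ETc × 7 d = 7.5962 × 7 = 53.173 mm
Pe = 0.55 × 20.1 = 11.055 mm
D − Pe = 53.173 − 11.055 = 42.118 mm
Gross irrigation = 42.118 / 0.89 = 47.324 mm

47.3 mm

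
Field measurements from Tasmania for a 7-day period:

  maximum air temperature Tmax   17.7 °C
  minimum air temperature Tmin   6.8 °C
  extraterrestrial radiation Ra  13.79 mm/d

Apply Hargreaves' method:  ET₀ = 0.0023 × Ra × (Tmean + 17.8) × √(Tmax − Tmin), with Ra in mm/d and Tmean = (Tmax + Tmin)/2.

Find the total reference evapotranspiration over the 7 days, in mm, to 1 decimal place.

22.0 mm

Tmean = (17.7 + 6.8)/2 = 12.25 °C
ET₀ = 0.0023 × 13.79 × (12.25 + 17.8) × √10.9 = 0.0023 × 13.79 × 30.05 × 3.3015 = 3.1466 mm/d
Over 7 days: 3.1466 × 7 = 22.026 mm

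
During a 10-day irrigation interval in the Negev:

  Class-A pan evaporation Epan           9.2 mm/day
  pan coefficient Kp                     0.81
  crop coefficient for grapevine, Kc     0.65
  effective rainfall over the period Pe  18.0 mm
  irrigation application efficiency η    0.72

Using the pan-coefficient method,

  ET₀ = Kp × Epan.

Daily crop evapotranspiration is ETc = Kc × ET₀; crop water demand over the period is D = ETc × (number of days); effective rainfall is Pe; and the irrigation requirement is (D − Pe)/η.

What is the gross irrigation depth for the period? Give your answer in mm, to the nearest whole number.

ET₀ = 0.81 × 9.2 = 7.4520 mm/d
ETc = Kc × ET₀ = 0.65 × 7.4520 = 4.8438 mm/d
Crop demand D = ETc × 10 d = 4.8438 × 10 = 48.438 mm
D − Pe = 48.438 − 18.0 = 30.438 mm
Gross irrigation = 30.438 / 0.72 = 42.275 mm

42 mm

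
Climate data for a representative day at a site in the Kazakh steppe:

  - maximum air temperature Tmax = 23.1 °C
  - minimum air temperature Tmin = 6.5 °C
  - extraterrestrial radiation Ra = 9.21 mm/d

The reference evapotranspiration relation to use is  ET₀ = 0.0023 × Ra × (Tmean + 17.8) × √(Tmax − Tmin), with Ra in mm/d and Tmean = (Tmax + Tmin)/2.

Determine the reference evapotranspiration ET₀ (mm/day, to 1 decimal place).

2.8 mm/day

Tmean = (23.1 + 6.5)/2 = 14.80 °C
ET₀ = 0.0023 × 9.21 × (14.80 + 17.8) × √16.6 = 0.0023 × 9.21 × 32.60 × 4.0743 = 2.8136 mm/d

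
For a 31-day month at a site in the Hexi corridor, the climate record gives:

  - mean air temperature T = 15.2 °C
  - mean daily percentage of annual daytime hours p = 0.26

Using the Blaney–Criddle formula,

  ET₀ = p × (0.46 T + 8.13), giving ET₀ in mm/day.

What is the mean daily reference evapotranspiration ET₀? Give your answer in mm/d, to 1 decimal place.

ET₀ = 0.26 × (0.46 × 15.2 + 8.13) = 0.26 × 15.122 = 3.9317 mm/d

3.9 mm/d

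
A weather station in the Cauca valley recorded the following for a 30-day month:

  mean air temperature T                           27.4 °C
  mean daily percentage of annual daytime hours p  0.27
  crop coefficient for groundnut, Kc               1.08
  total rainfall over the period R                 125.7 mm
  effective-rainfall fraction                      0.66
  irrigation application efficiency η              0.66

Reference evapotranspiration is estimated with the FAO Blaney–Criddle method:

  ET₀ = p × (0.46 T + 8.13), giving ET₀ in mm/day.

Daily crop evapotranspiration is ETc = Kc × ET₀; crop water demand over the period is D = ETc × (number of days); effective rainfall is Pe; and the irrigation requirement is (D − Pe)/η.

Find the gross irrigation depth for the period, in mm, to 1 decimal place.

149.1 mm

ET₀ = 0.27 × (0.46 × 27.4 + 8.13) = 0.27 × 20.734 = 5.5982 mm/d
ETc = Kc × ET₀ = 1.08 × 5.5982 = 6.0461 mm/d
Crop demand D = ETc × 30 d = 6.0461 × 30 = 181.383 mm
Pe = 0.66 × 125.7 = 82.962 mm
D − Pe = 181.383 − 82.962 = 98.421 mm
Gross irrigation = 98.421 / 0.66 = 149.123 mm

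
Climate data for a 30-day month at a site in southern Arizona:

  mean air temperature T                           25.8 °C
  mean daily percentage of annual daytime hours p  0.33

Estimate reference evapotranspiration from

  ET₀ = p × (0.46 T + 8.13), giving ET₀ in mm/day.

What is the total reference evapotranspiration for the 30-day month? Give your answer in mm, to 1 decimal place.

198.0 mm

ET₀ = 0.33 × (0.46 × 25.8 + 8.13) = 0.33 × 19.998 = 6.5993 mm/d
Monthly total = 6.5993 × 30 = 197.979 mm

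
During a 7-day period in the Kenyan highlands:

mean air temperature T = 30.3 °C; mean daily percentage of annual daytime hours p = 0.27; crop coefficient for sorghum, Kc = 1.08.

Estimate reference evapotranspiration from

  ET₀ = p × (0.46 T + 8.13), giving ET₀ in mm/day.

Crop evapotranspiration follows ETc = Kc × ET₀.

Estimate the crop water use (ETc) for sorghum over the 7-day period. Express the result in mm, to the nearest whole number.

ET₀ = 0.27 × (0.46 × 30.3 + 8.13) = 0.27 × 22.068 = 5.9584 mm/d
ETc = Kc × ET₀ = 1.08 × 5.9584 = 6.4351 mm/d
Over 7 days: 6.4351 × 7 = 45.046 mm

45 mm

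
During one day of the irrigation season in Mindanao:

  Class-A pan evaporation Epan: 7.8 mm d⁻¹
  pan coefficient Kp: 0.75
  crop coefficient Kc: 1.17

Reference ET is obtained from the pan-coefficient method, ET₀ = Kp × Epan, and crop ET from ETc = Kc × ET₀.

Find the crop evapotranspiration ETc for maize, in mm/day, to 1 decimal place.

6.8 mm/day

ET₀ = 0.75 × 7.8 = 5.8500 mm/d
ETc = Kc × ET₀ = 1.17 × 5.8500 = 6.8445 mm/d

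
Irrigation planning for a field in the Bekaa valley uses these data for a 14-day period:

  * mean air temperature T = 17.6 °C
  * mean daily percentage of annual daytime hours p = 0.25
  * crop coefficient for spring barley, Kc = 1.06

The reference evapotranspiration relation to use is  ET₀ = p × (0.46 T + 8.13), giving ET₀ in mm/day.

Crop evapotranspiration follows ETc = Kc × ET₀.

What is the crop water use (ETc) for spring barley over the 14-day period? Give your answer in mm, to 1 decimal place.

60.2 mm

ET₀ = 0.25 × (0.46 × 17.6 + 8.13) = 0.25 × 16.226 = 4.0565 mm/d
ETc = Kc × ET₀ = 1.06 × 4.0565 = 4.2999 mm/d
Over 14 days: 4.2999 × 14 = 60.199 mm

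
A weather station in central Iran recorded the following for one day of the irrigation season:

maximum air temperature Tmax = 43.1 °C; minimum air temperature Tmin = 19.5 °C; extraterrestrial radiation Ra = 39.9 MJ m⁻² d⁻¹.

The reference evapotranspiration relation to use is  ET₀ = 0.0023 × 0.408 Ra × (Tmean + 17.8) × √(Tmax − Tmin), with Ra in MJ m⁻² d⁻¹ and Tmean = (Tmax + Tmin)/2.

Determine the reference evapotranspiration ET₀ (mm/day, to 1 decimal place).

Tmean = (43.1 + 19.5)/2 = 31.30 °C
0.408 Ra = 0.408 × 39.9 = 16.2792 mm/d equivalent
ET₀ = 0.0023 × 16.2792 × (31.30 + 17.8) × √23.6 = 0.0023 × 16.2792 × 49.10 × 4.8580 = 8.9310 mm/d

8.9 mm/day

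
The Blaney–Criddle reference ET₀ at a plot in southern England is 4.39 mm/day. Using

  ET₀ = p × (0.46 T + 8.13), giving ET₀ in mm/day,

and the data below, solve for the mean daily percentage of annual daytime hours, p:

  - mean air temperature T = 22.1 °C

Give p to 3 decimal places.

0.240

p = ET₀ / (0.46 T + 8.13) = 4.39 / (0.46 × 22.1 + 8.13) = 4.39 / 18.296 = 0.2399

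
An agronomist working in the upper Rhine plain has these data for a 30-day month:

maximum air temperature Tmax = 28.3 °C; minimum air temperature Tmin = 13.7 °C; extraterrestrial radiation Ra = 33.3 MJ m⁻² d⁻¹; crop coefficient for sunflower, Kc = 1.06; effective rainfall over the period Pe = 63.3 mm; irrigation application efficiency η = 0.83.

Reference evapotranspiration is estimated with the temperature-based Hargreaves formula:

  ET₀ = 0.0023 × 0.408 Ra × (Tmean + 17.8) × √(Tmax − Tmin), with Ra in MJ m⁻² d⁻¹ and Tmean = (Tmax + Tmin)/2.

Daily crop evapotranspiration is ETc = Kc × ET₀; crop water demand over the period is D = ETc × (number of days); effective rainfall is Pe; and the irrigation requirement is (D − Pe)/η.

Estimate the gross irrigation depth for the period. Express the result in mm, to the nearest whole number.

101 mm

Tmean = (28.3 + 13.7)/2 = 21.00 °C
0.408 Ra = 0.408 × 33.3 = 13.5864 mm/d equivalent
ET₀ = 0.0023 × 13.5864 × (21.00 + 17.8) × √14.6 = 0.0023 × 13.5864 × 38.80 × 3.8210 = 4.6328 mm/d
ETc = Kc × ET₀ = 1.06 × 4.6328 = 4.9108 mm/d
Crop demand D = ETc × 30 d = 4.9108 × 30 = 147.324 mm
D − Pe = 147.324 − 63.3 = 84.024 mm
Gross irrigation = 84.024 / 0.83 = 101.234 mm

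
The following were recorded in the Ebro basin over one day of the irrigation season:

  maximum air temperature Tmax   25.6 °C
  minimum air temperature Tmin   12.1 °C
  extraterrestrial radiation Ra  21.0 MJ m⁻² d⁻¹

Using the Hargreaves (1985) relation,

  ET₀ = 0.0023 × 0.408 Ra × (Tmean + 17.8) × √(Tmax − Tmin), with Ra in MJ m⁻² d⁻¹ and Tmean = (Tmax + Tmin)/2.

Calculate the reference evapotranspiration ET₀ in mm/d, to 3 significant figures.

2.65 mm/d

Tmean = (25.6 + 12.1)/2 = 18.85 °C
0.408 Ra = 0.408 × 21.0 = 8.5680 mm/d equivalent
ET₀ = 0.0023 × 8.5680 × (18.85 + 17.8) × √13.5 = 0.0023 × 8.5680 × 36.65 × 3.6742 = 2.6537 mm/d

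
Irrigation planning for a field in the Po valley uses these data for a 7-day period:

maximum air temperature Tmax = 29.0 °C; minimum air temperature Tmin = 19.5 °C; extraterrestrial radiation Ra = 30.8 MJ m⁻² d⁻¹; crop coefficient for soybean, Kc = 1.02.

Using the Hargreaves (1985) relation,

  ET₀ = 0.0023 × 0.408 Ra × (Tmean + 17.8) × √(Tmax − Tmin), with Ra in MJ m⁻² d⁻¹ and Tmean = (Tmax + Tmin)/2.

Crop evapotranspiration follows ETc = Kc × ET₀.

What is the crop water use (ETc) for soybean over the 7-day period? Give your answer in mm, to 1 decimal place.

26.7 mm

Tmean = (29.0 + 19.5)/2 = 24.25 °C
0.408 Ra = 0.408 × 30.8 = 12.5664 mm/d equivalent
ET₀ = 0.0023 × 12.5664 × (24.25 + 17.8) × √9.5 = 0.0023 × 12.5664 × 42.05 × 3.0822 = 3.7460 mm/d
ETc = Kc × ET₀ = 1.02 × 3.7460 = 3.8209 mm/d
Over 7 days: 3.8209 × 7 = 26.746 mm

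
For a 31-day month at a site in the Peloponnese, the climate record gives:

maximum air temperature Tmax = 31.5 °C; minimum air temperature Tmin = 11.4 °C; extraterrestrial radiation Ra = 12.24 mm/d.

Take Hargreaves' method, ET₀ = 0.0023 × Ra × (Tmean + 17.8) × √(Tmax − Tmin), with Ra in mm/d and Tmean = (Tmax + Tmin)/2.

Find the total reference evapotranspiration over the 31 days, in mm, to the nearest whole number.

154 mm

Tmean = (31.5 + 11.4)/2 = 21.45 °C
ET₀ = 0.0023 × 12.24 × (21.45 + 17.8) × √20.1 = 0.0023 × 12.24 × 39.25 × 4.4833 = 4.9539 mm/d
Over 31 days: 4.9539 × 31 = 153.571 mm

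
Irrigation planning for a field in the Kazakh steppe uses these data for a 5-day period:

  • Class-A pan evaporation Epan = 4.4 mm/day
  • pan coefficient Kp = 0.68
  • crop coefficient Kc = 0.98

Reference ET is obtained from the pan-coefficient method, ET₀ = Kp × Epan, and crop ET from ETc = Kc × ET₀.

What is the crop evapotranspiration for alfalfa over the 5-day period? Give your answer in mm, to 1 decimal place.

ET₀ = 0.68 × 4.4 = 2.9920 mm/d
ETc = Kc × ET₀ = 0.98 × 2.9920 = 2.9322 mm/d
Over 5 days: 2.9322 × 5 = 14.661 mm

14.7 mm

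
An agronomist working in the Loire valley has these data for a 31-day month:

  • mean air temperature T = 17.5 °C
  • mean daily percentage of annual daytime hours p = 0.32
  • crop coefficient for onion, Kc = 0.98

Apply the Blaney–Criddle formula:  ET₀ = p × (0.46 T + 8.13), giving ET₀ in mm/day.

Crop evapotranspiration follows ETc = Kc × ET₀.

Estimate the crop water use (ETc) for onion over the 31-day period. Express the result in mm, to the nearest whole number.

ET₀ = 0.32 × (0.46 × 17.5 + 8.13) = 0.32 × 16.180 = 5.1776 mm/d
ETc = Kc × ET₀ = 0.98 × 5.1776 = 5.0740 mm/d
Over 31 days: 5.0740 × 31 = 157.294 mm

157 mm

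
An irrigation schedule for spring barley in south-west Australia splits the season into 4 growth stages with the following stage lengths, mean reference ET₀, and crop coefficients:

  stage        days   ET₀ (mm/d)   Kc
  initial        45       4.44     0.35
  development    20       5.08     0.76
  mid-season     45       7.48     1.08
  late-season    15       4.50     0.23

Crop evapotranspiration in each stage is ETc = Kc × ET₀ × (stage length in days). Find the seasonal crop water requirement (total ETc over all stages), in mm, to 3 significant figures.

526 mm

initial: 0.35 × 4.44 × 45 = 69.93 mm
development: 0.76 × 5.08 × 20 = 77.22 mm
mid-season: 1.08 × 7.48 × 45 = 363.53 mm
late-season: 0.23 × 4.50 × 15 = 15.53 mm
Seasonal total = 526.21 mm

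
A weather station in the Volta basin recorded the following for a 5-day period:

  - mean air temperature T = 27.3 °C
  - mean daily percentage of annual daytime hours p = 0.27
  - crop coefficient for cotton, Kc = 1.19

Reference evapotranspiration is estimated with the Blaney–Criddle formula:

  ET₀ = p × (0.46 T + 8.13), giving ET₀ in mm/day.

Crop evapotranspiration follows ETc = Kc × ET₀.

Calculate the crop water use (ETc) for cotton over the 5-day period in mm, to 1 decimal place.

33.2 mm

ET₀ = 0.27 × (0.46 × 27.3 + 8.13) = 0.27 × 20.688 = 5.5858 mm/d
ETc = Kc × ET₀ = 1.19 × 5.5858 = 6.6471 mm/d
Over 5 days: 6.6471 × 5 = 33.236 mm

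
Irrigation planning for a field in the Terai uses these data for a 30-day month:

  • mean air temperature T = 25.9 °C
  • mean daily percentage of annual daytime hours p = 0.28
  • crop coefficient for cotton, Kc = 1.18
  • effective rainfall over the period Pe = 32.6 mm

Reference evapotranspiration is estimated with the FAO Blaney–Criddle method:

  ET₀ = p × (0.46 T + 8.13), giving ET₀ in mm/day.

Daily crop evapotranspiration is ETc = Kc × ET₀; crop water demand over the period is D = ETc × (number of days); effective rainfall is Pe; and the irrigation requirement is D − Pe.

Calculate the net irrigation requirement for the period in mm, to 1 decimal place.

166.1 mm

ET₀ = 0.28 × (0.46 × 25.9 + 8.13) = 0.28 × 20.044 = 5.6123 mm/d
ETc = Kc × ET₀ = 1.18 × 5.6123 = 6.6225 mm/d
Crop demand D = ETc × 30 d = 6.6225 × 30 = 198.675 mm
D − Pe = 198.675 − 32.6 = 166.075 mm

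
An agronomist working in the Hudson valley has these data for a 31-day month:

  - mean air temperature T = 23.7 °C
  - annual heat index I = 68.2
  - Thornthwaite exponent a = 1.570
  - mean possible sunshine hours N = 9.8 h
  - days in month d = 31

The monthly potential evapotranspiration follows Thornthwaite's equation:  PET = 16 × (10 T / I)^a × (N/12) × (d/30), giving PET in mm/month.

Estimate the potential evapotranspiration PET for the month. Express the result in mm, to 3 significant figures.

10T/I = 10 × 23.7 / 68.2 = 3.4751
(10T/I)^a = 3.4751^1.570 = 7.0684
Uncorrected PET = 16 × 7.0684 = 113.094 mm
Correction = (N/12)(d/30) = (9.8/12)(31/30) = 0.8439
PET = 113.094 × 0.8439 = 95.440 mm/month

95.4 mm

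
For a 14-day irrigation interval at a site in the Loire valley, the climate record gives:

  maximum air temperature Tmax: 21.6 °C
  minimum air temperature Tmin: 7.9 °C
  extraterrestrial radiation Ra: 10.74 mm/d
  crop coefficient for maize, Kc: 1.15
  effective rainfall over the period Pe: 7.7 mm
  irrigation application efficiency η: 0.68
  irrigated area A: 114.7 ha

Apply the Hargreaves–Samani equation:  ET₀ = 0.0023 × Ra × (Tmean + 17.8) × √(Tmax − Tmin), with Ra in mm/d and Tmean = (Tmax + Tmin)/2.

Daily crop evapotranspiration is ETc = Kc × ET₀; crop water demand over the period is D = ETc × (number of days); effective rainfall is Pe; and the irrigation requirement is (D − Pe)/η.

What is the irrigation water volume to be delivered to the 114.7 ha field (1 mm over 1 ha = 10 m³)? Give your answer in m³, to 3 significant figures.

67800 m³

Tmean = (21.6 + 7.9)/2 = 14.75 °C
ET₀ = 0.0023 × 10.74 × (14.75 + 17.8) × √13.7 = 0.0023 × 10.74 × 32.55 × 3.7014 = 2.9761 mm/d
ETc = Kc × ET₀ = 1.15 × 2.9761 = 3.4225 mm/d
Crop demand D = ETc × 14 d = 3.4225 × 14 = 47.915 mm
D − Pe = 47.915 − 7.7 = 40.215 mm
Gross irrigation = 40.215 / 0.68 = 59.140 mm
Volume = 59.140 mm × 114.7 ha × 10 = 67833.6 m³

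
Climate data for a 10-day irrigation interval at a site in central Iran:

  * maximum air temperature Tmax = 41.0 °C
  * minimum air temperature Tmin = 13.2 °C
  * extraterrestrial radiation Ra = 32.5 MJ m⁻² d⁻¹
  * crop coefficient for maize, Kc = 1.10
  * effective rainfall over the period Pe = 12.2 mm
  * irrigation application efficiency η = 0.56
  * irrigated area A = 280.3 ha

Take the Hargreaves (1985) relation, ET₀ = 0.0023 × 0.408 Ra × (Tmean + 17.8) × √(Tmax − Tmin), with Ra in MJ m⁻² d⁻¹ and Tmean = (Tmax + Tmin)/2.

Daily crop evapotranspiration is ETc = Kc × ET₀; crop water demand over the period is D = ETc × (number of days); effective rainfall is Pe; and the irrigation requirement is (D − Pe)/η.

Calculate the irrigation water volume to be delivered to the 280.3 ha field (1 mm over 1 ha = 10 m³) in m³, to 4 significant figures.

Tmean = (41.0 + 13.2)/2 = 27.10 °C
0.408 Ra = 0.408 × 32.5 = 13.2600 mm/d equivalent
ET₀ = 0.0023 × 13.2600 × (27.10 + 17.8) × √27.8 = 0.0023 × 13.2600 × 44.90 × 5.2726 = 7.2201 mm/d
ETc = Kc × ET₀ = 1.10 × 7.2201 = 7.9421 mm/d
Crop demand D = ETc × 10 d = 7.9421 × 10 = 79.421 mm
D − Pe = 79.421 − 12.2 = 67.221 mm
Gross irrigation = 67.221 / 0.56 = 120.038 mm
Volume = 120.038 mm × 280.3 ha × 10 = 336466.5 m³

336500 m³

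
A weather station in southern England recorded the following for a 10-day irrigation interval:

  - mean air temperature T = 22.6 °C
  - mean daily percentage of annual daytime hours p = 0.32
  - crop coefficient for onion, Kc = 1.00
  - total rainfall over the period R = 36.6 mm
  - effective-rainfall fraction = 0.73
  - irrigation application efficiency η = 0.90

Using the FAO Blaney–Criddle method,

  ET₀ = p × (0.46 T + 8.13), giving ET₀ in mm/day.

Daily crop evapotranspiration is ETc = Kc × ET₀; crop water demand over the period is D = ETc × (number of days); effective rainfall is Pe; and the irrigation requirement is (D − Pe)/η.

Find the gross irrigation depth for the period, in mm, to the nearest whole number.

ET₀ = 0.32 × (0.46 × 22.6 + 8.13) = 0.32 × 18.526 = 5.9283 mm/d
ETc = Kc × ET₀ = 1.00 × 5.9283 = 5.9283 mm/d
Crop demand D = ETc × 10 d = 5.9283 × 10 = 59.283 mm
Pe = 0.73 × 36.6 = 26.718 mm
D − Pe = 59.283 − 26.718 = 32.565 mm
Gross irrigation = 32.565 / 0.90 = 36.183 mm

36 mm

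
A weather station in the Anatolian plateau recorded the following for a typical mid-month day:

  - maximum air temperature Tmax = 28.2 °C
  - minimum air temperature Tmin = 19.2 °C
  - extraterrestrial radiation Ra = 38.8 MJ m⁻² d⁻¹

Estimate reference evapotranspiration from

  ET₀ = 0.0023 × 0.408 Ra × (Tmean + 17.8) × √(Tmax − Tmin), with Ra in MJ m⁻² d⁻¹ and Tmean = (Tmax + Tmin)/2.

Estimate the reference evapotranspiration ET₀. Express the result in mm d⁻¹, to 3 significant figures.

4.53 mm d⁻¹

Tmean = (28.2 + 19.2)/2 = 23.70 °C
0.408 Ra = 0.408 × 38.8 = 15.8304 mm/d equivalent
ET₀ = 0.0023 × 15.8304 × (23.70 + 17.8) × √9.0 = 0.0023 × 15.8304 × 41.50 × 3.0000 = 4.5330 mm/d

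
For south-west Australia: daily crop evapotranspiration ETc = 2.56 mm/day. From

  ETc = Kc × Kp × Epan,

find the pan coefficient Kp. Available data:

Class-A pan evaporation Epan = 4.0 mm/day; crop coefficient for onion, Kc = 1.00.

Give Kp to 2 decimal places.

0.64

ETc = Kc × Kp × Epan  ⇒  Kp = ETc / (Kc × Epan)
Kp = 2.56 / (1.00 × 4.0) = 2.56 / 4.000 = 0.6400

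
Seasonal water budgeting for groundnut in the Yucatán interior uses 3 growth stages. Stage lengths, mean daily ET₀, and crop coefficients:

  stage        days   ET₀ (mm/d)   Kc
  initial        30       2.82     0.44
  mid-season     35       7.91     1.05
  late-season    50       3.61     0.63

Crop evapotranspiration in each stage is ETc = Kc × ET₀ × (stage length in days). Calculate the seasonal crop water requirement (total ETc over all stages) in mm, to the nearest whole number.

initial: 0.44 × 2.82 × 30 = 37.22 mm
mid-season: 1.05 × 7.91 × 35 = 290.69 mm
late-season: 0.63 × 3.61 × 50 = 113.72 mm
Seasonal total = 441.63 mm

442 mm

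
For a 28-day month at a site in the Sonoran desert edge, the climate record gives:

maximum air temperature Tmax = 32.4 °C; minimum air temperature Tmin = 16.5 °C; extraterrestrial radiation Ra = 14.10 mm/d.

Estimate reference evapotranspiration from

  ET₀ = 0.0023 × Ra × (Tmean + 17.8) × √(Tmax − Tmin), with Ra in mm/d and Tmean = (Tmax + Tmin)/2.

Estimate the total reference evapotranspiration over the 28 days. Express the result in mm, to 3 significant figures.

153 mm

Tmean = (32.4 + 16.5)/2 = 24.45 °C
ET₀ = 0.0023 × 14.10 × (24.45 + 17.8) × √15.9 = 0.0023 × 14.10 × 42.25 × 3.9875 = 5.4635 mm/d
Over 28 days: 5.4635 × 28 = 152.978 mm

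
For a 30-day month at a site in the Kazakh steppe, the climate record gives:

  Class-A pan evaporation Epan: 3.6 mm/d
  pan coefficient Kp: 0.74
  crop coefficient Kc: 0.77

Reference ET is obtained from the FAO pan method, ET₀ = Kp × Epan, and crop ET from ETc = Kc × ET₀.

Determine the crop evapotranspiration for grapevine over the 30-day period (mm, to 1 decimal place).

61.5 mm

ET₀ = 0.74 × 3.6 = 2.6640 mm/d
ETc = Kc × ET₀ = 0.77 × 2.6640 = 2.0513 mm/d
Over 30 days: 2.0513 × 30 = 61.539 mm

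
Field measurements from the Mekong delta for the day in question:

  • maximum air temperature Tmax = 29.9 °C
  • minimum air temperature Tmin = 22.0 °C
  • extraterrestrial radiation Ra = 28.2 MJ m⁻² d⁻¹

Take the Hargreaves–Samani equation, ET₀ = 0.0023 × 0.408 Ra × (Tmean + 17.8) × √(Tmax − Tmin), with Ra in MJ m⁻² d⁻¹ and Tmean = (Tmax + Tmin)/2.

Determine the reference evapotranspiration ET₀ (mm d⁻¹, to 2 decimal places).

Tmean = (29.9 + 22.0)/2 = 25.95 °C
0.408 Ra = 0.408 × 28.2 = 11.5056 mm/d equivalent
ET₀ = 0.0023 × 11.5056 × (25.95 + 17.8) × √7.9 = 0.0023 × 11.5056 × 43.75 × 2.8107 = 3.2541 mm/d

3.25 mm d⁻¹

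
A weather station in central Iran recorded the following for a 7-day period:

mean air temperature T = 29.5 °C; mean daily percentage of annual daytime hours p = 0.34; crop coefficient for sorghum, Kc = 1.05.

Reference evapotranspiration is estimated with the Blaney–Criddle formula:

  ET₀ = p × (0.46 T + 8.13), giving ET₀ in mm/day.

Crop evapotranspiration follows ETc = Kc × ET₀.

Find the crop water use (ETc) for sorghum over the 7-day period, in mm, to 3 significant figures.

ET₀ = 0.34 × (0.46 × 29.5 + 8.13) = 0.34 × 21.700 = 7.3780 mm/d
ETc = Kc × ET₀ = 1.05 × 7.3780 = 7.7469 mm/d
Over 7 days: 7.7469 × 7 = 54.228 mm

54.2 mm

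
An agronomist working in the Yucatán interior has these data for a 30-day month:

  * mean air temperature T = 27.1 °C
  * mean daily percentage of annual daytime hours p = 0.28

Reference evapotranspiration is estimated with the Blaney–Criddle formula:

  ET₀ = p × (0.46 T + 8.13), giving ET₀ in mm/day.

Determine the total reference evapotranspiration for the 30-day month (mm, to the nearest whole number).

173 mm

ET₀ = 0.28 × (0.46 × 27.1 + 8.13) = 0.28 × 20.596 = 5.7669 mm/d
Monthly total = 5.7669 × 30 = 173.007 mm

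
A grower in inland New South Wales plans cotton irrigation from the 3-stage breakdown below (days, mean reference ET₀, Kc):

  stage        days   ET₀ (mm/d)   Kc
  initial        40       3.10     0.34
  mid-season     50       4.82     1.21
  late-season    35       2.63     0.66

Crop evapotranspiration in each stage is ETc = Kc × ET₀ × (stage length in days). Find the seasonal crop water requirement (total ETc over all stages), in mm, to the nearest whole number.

initial: 0.34 × 3.10 × 40 = 42.16 mm
mid-season: 1.21 × 4.82 × 50 = 291.61 mm
late-season: 0.66 × 2.63 × 35 = 60.75 mm
Seasonal total = 394.52 mm

395 mm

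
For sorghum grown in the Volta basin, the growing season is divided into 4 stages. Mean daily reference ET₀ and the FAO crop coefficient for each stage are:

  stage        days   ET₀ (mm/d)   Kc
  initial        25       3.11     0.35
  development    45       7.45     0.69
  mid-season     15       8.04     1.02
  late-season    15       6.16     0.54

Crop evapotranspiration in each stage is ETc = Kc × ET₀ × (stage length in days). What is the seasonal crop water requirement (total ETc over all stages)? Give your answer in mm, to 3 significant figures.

initial: 0.35 × 3.11 × 25 = 27.21 mm
development: 0.69 × 7.45 × 45 = 231.32 mm
mid-season: 1.02 × 8.04 × 15 = 123.01 mm
late-season: 0.54 × 6.16 × 15 = 49.90 mm
Seasonal total = 431.44 mm

431 mm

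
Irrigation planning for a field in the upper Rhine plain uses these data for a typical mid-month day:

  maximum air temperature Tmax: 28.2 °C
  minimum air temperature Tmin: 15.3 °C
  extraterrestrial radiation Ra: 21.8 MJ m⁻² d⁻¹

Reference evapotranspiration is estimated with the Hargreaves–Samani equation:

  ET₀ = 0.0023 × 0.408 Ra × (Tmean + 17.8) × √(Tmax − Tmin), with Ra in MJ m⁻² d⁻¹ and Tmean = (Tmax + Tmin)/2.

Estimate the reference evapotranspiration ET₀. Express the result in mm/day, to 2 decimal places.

Tmean = (28.2 + 15.3)/2 = 21.75 °C
0.408 Ra = 0.408 × 21.8 = 8.8944 mm/d equivalent
ET₀ = 0.0023 × 8.8944 × (21.75 + 17.8) × √12.9 = 0.0023 × 8.8944 × 39.55 × 3.5917 = 2.9060 mm/d

2.91 mm/day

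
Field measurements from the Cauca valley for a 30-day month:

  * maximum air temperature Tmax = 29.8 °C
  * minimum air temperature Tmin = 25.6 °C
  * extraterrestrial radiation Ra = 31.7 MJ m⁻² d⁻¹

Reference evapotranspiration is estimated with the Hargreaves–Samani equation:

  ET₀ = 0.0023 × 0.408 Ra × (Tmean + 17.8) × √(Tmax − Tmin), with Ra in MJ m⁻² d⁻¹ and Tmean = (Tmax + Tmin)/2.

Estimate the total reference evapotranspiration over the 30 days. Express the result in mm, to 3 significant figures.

83.2 mm

Tmean = (29.8 + 25.6)/2 = 27.70 °C
0.408 Ra = 0.408 × 31.7 = 12.9336 mm/d equivalent
ET₀ = 0.0023 × 12.9336 × (27.70 + 17.8) × √4.2 = 0.0023 × 12.9336 × 45.50 × 2.0494 = 2.7739 mm/d
Over 30 days: 2.7739 × 30 = 83.217 mm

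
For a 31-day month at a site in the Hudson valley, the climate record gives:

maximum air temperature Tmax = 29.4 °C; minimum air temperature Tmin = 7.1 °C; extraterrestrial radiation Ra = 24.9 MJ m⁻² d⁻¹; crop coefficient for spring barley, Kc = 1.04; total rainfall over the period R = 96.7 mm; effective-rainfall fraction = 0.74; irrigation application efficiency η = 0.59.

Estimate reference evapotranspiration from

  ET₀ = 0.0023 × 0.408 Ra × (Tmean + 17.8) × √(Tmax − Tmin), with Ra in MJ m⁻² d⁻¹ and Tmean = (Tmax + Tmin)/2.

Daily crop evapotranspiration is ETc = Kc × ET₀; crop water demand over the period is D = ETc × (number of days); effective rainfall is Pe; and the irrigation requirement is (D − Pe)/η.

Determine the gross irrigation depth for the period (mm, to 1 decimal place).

Tmean = (29.4 + 7.1)/2 = 18.25 °C
0.408 Ra = 0.408 × 24.9 = 10.1592 mm/d equivalent
ET₀ = 0.0023 × 10.1592 × (18.25 + 17.8) × √22.3 = 0.0023 × 10.1592 × 36.05 × 4.7223 = 3.9778 mm/d
ETc = Kc × ET₀ = 1.04 × 3.9778 = 4.1369 mm/d
Crop demand D = ETc × 31 d = 4.1369 × 31 = 128.244 mm
Pe = 0.74 × 96.7 = 71.558 mm
D − Pe = 128.244 − 71.558 = 56.686 mm
Gross irrigation = 56.686 / 0.59 = 96.078 mm

96.1 mm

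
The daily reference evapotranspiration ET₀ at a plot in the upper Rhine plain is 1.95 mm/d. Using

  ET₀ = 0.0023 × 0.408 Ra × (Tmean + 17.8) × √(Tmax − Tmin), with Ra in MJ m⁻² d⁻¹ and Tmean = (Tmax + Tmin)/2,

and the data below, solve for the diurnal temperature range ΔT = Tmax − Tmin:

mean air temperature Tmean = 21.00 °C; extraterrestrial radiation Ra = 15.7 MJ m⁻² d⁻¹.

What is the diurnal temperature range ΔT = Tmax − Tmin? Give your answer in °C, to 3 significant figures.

11.6 °C

√ΔT = ET₀ / [0.0023 × 0.408 × Ra × (Tmean+17.8)] = 1.95 / (0.0023 × 6.4056 × 38.80) = 3.4113
ΔT = 3.4113² = 11.637 °C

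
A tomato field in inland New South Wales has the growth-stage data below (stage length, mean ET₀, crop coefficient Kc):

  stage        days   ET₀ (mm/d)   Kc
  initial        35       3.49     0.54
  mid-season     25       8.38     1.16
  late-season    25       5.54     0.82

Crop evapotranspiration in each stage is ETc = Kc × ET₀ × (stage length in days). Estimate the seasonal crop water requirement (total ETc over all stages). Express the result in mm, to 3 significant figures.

423 mm

initial: 0.54 × 3.49 × 35 = 65.96 mm
mid-season: 1.16 × 8.38 × 25 = 243.02 mm
late-season: 0.82 × 5.54 × 25 = 113.57 mm
Seasonal total = 422.55 mm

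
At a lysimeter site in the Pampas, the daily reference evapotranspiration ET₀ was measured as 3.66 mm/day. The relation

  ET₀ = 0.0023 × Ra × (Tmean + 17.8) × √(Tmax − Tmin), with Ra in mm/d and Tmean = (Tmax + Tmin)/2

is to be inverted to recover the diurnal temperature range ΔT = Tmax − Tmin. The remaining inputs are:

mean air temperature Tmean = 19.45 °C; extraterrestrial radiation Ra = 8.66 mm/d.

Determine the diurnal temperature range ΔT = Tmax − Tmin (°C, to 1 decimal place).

24.3 °C

√ΔT = ET₀ / [0.0023 × Ra × (Tmean+17.8)] = 3.66 / (0.0023 × 8.66 × 37.25) = 4.9330
ΔT = 4.9330² = 24.334 °C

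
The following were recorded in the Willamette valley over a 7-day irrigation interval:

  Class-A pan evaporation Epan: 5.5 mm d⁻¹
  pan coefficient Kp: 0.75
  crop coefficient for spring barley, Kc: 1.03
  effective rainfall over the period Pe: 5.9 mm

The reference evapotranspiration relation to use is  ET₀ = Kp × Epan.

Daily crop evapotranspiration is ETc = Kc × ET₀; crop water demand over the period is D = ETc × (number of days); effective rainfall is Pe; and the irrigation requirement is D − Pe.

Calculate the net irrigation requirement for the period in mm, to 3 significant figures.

23.8 mm

ET₀ = 0.75 × 5.5 = 4.1250 mm/d
ETc = Kc × ET₀ = 1.03 × 4.1250 = 4.2488 mm/d
Crop demand D = ETc × 7 d = 4.2488 × 7 = 29.742 mm
D − Pe = 29.742 − 5.9 = 23.842 mm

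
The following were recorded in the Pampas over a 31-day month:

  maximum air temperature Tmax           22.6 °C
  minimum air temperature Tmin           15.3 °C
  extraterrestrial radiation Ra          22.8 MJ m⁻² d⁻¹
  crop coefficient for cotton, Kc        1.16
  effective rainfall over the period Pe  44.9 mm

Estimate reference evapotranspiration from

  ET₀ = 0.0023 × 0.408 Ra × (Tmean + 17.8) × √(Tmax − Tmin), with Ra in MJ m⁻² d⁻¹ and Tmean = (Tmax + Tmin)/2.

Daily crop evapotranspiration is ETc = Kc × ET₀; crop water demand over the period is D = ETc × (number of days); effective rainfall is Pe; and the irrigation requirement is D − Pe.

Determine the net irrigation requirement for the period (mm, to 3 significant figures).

Tmean = (22.6 + 15.3)/2 = 18.95 °C
0.408 Ra = 0.408 × 22.8 = 9.3024 mm/d equivalent
ET₀ = 0.0023 × 9.3024 × (18.95 + 17.8) × √7.3 = 0.0023 × 9.3024 × 36.75 × 2.7019 = 2.1245 mm/d
ETc = Kc × ET₀ = 1.16 × 2.1245 = 2.4644 mm/d
Crop demand D = ETc × 31 d = 2.4644 × 31 = 76.396 mm
D − Pe = 76.396 − 44.9 = 31.496 mm

31.5 mm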